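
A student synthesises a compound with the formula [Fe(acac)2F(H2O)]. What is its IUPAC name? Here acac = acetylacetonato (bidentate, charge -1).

There is no counter-ion, so the complex is neutral overall.
Ligand charges: 2×acetylacetonato (-1 each), 1×aqua (neutral), 1×fluoro (-1 each); total -3. So Fe + (-3) = 0, giving Fe = +3.
Ligands are named alphabetically: acetylacetonato before aqua before fluoro.

bis(acetylacetonato)aquafluoroiron(III)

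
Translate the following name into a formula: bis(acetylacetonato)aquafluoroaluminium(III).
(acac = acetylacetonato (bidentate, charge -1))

[Al(acac)2F(H2O)]

Ligands: 1 fluoro (F, -1), 2 acetylacetonato (acac, -1), 1 aqua (H2O, neutral). Ligand charge sum = -3.
With Al in oxidation state +3, the complex ion is [Al...].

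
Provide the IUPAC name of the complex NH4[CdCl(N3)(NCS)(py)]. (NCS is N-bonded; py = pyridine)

ammonium azidochloroisothiocyanato(pyridine)cadmate(II)

The 1 ammonium counter-ion carries a total charge of +1, so each complex ion is 1−.
Ligand charges: 1×isothiocyanato (-1 each), 1×azido (-1 each), 1×chloro (-1 each), 1×pyridine (neutral); total -3. So Cd + (-3) = 1−, giving Cd = +2.
Ligands are named alphabetically: azido before chloro before isothiocyanato before pyridine.
The complex ion is anionic, so cadmium takes the -ate form cadmate(II).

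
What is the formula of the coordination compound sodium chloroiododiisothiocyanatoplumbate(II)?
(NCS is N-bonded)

Na2[PbClI(NCS)2]

Ligands: 2 isothiocyanato (NCS, -1), 1 iodo (I, -1), 1 chloro (Cl, -1). Ligand charge sum = -4.
With Pb in oxidation state +2, the complex ion is [Pb...]^2−.
Charge balance with sodium (+1) requires 1 complex ion per 2 sodium.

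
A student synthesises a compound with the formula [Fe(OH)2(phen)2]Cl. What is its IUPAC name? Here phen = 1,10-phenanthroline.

The 1 chloride counter-ion carries a total charge of -1, so each complex ion is 1+.
Ligand charges: 2×hydroxo (-1 each), 2×1,10-phenanthroline (neutral); total -2. So Fe + (-2) = 1+, giving Fe = +3.
Ligands are named alphabetically: hydroxo before phenanthroline.

dihydroxobis(1,10-phenanthroline)iron(III) chloride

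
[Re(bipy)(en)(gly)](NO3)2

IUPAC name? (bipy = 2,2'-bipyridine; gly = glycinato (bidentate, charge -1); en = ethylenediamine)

(2,2'-bipyridine)(ethylenediamine)(glycinato)rhenium(III) nitrate

The 2 nitrate counter-ions carry a total charge of -2, so each complex ion is 2+.
Ligand charges: 1×2,2'-bipyridine (neutral), 1×glycinato (-1 each), 1×ethylenediamine (neutral); total -1. So Re + (-1) = 2+, giving Re = +3.
Ligands are named alphabetically: bipyridine before ethylenediamine before glycinato.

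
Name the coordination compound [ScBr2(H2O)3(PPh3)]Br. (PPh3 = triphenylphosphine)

The 1 bromide counter-ion carries a total charge of -1, so each complex ion is 1+.
Ligand charges: 2×bromo (-1 each), 1×triphenylphosphine (neutral), 3×aqua (neutral); total -2. So Sc + (-2) = 1+, giving Sc = +3.
Ligands are named alphabetically: aqua before bromo before triphenylphosphine.

triaquadibromo(triphenylphosphine)scandium(III) bromide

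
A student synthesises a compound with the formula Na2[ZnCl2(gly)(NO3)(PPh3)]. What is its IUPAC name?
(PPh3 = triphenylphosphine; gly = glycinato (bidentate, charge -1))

The 2 sodium counter-ions carry a total charge of +2, so each complex ion is 2−.
Ligand charges: 1×triphenylphosphine (neutral), 2×chloro (-1 each), 1×nitrato (-1 each), 1×glycinato (-1 each); total -4. So Zn + (-4) = 2−, giving Zn = +2.
Ligands are named alphabetically: chloro before glycinato before nitrato before triphenylphosphine.
The complex ion is anionic, so zinc takes the -ate form zincate(II).

sodium dichloro(glycinato)nitrato(triphenylphosphine)zincate(II)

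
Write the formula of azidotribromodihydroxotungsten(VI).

[WBr3(N3)(OH)2]

Ligands: 3 bromo (Br, -1), 2 hydroxo (OH, -1), 1 azido (N3, -1). Ligand charge sum = -6.
With W in oxidation state +6, the complex ion is [W...].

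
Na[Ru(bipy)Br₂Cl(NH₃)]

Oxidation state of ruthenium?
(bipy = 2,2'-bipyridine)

1 sodium outside the brackets (+1 each) → the complex ion is 1−.
Ligand charges: 1×bipy neutral; 2×Br = -2; 1×Cl = -1; 1×NH3 neutral; sum -3.
Ru + (-3) = 1− ⇒ Ru is +2.

+2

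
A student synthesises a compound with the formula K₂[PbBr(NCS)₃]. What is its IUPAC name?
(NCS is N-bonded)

The 2 potassium counter-ions carry a total charge of +2, so each complex ion is 2−.
Ligand charges: 3×isothiocyanato (-1 each), 1×bromo (-1 each); total -4. So Pb + (-4) = 2−, giving Pb = +2.
Ligands are named alphabetically: bromo before isothiocyanato.
The complex ion is anionic, so lead takes the -ate form plumbate(II).

potassium bromotriisothiocyanatoplumbate(II)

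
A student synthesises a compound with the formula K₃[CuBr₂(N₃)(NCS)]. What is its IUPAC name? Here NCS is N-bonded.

potassium azidodibromoisothiocyanatocuprate(I)

The 3 potassium counter-ions carry a total charge of +3, so each complex ion is 3−.
Ligand charges: 2×bromo (-1 each), 1×isothiocyanato (-1 each), 1×azido (-1 each); total -4. So Cu + (-4) = 3−, giving Cu = +1.
Ligands are named alphabetically: azido before bromo before isothiocyanato.
The complex ion is anionic, so copper takes the -ate form cuprate(I).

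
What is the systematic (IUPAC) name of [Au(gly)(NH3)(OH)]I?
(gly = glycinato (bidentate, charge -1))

The 1 iodide counter-ion carries a total charge of -1, so each complex ion is 1+.
Ligand charges: 1×glycinato (-1 each), 1×ammine (neutral), 1×hydroxo (-1 each); total -2. So Au + (-2) = 1+, giving Au = +3.
Ligands are named alphabetically: ammine before glycinato before hydroxo.

ammine(glycinato)hydroxogold(III) iodide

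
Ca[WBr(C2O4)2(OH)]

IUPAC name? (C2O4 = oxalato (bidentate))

The 1 calcium counter-ion carries a total charge of +2, so each complex ion is 2−.
Ligand charges: 1×bromo (-1 each), 1×hydroxo (-1 each), 2×oxalato (-2 each); total -6. So W + (-6) = 2−, giving W = +4.
The complex ion is anionic, so tungsten takes the -ate form tungstate(IV).

calcium bromohydroxodioxalatotungstate(IV)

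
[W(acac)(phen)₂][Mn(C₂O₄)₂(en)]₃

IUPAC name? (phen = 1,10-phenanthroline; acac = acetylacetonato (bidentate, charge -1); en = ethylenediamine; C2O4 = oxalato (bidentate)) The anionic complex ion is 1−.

(acetylacetonato)bis(1,10-phenanthroline)tungsten(IV) (ethylenediamine)dioxalatomanganate(III)

The complex anion is given as 1−; its ligand charges sum to -4, so Mn = +3.
With 3 anions per cation, the cation must be 3×1 = 3+.
Cation: ligand charges sum to -1; for the ion to be 3+, W = +4.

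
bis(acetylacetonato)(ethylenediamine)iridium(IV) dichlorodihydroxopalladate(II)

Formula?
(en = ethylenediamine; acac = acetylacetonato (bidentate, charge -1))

[Ir(acac)2(en)][PdCl2(OH)2]

Cation [Ir…]: ligand charges -2, Ir(IV) ⇒ ion charge 2+.
Anion [Pd…]: ligand charges -4, Pd(II) ⇒ ion charge 2−.
One 2+ cation balances one 2− anion.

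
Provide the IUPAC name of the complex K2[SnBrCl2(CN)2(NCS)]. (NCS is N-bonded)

The 2 potassium counter-ions carry a total charge of +2, so each complex ion is 2−.
Ligand charges: 1×bromo (-1 each), 2×chloro (-1 each), 1×isothiocyanato (-1 each), 2×cyano (-1 each); total -6. So Sn + (-6) = 2−, giving Sn = +4.
Ligands are named alphabetically: bromo before chloro before cyano before isothiocyanato.
The complex ion is anionic, so tin takes the -ate form stannate(IV).

potassium bromodichlorodicyanoisothiocyanatostannate(IV)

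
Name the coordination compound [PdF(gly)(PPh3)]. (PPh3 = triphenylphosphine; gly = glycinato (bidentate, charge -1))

fluoro(glycinato)(triphenylphosphine)palladium(II)

There is no counter-ion, so the complex is neutral overall.
Ligand charges: 1×triphenylphosphine (neutral), 1×fluoro (-1 each), 1×glycinato (-1 each); total -2. So Pd + (-2) = 0, giving Pd = +2.
Ligands are named alphabetically: fluoro before glycinato before triphenylphosphine.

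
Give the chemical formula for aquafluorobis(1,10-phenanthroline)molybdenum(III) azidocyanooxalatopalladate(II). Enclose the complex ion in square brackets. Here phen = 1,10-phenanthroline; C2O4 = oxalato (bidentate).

Cation [Mo…]: ligand charges -1, Mo(III) ⇒ ion charge 2+.
Anion [Pd…]: ligand charges -4, Pd(II) ⇒ ion charge 2−.
One 2+ cation balances one 2− anion.

[MoF(H2O)(phen)2][Pd(C2O4)(CN)(N3)]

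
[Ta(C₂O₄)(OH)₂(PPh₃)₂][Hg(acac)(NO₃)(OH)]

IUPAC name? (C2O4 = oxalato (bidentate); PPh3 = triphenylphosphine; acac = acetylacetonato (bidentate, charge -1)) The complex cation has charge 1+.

dihydroxooxalatobis(triphenylphosphine)tantalum(V) (acetylacetonato)hydroxonitratomercurate(II)

Both ions are complex: the cation is named first with the plain metal name, the anion second with the -ate form; each ion's ligands are alphabetised independently.
The complex cation is given as 1+; its ligand charges sum to -4, so Ta = +5.
A 1:1 salt means the anion carries the equal and opposite charge, 1−.
Anion: ligand charges sum to -3; for the ion to be 1−, Hg = +2.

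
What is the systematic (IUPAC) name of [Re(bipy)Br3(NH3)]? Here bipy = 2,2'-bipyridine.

There is no counter-ion, so the complex is neutral overall.
Ligand charges: 3×bromo (-1 each), 1×ammine (neutral), 1×2,2'-bipyridine (neutral); total -3. So Re + (-3) = 0, giving Re = +3.
Ligands are named alphabetically: ammine before bipyridine before bromo.

ammine(2,2'-bipyridine)tribromorhenium(III)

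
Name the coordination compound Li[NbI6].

lithium hexaiodoniobate(V)

The 1 lithium counter-ion carries a total charge of +1, so each complex ion is 1−.
Ligand charges: 6×iodo (-1 each); total -6. So Nb + (-6) = 1−, giving Nb = +5.
The complex ion is anionic, so niobium takes the -ate form niobate(V).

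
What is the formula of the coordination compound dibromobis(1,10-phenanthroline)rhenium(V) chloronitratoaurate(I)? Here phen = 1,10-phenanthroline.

Cation [Re…]: ligand charges -2, Re(V) ⇒ ion charge 3+.
Anion [Au…]: ligand charges -2, Au(I) ⇒ ion charge 1−.

[ReBr2(phen)2][AuCl(NO3)]3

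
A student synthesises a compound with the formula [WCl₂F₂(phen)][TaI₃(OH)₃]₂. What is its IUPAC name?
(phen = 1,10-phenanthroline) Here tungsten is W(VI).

dichlorodifluoro(1,10-phenanthroline)tungsten(VI) trihydroxotriiodotantalate(V)

W is given as +6; the cation's ligand charges sum to -4, so the complex cation is 2+.
With 2 anions per cation, each anion must be 2/2 = 1−.
Anion: ligand charges sum to -6; for the ion to be 1−, Ta = +5.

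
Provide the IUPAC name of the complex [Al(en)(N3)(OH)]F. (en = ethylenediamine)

The 1 fluoride counter-ion carries a total charge of -1, so each complex ion is 1+.
Ligand charges: 1×azido (-1 each), 1×hydroxo (-1 each), 1×ethylenediamine (neutral); total -2. So Al + (-2) = 1+, giving Al = +3.
Ligands are named alphabetically: azido before ethylenediamine before hydroxo.

azido(ethylenediamine)hydroxoaluminium(III) fluoride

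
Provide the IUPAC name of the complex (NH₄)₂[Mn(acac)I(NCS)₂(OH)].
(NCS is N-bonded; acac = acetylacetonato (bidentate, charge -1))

ammonium (acetylacetonato)hydroxoiododiisothiocyanatomanganate(III)

The 2 ammonium counter-ions carry a total charge of +2, so each complex ion is 2−.
Ligand charges: 1×iodo (-1 each), 1×hydroxo (-1 each), 2×isothiocyanato (-1 each), 1×acetylacetonato (-1 each); total -5. So Mn + (-5) = 2−, giving Mn = +3.
The complex ion is anionic, so manganese takes the -ate form manganate(III).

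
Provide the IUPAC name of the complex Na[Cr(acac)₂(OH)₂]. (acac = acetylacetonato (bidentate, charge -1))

sodium bis(acetylacetonato)dihydroxochromate(III)

The 1 sodium counter-ion carries a total charge of +1, so each complex ion is 1−.
Ligand charges: 2×acetylacetonato (-1 each), 2×hydroxo (-1 each); total -4. So Cr + (-4) = 1−, giving Cr = +3.
The complex ion is anionic, so chromium takes the -ate form chromate(III).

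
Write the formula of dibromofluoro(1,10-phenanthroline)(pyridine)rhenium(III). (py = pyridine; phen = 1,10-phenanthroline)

Ligands: 1 fluoro (F, -1), 1 pyridine (py, neutral), 1 1,10-phenanthroline (phen, neutral), 2 bromo (Br, -1). Ligand charge sum = -3.
With Re in oxidation state +3, the complex ion is [Re...].

[ReBr2F(phen)(py)]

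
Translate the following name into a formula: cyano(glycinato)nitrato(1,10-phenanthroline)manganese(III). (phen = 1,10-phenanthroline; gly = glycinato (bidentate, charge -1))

Ligands: 1 cyano (CN, -1), 1 nitrato (NO3, -1), 1 1,10-phenanthroline (phen, neutral), 1 glycinato (gly, -1). Ligand charge sum = -3.
With Mn in oxidation state +3, the complex ion is [Mn...].

[Mn(CN)(gly)(NO3)(phen)]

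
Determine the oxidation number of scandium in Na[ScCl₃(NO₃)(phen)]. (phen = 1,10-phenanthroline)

+3

1 sodium outside the brackets (+1 each) → the complex ion is 1−.
Ligand charges: 1×NO3 = -1; 1×phen neutral; 3×Cl = -3; sum -4.
Sc + (-4) = 1− ⇒ Sc is +3.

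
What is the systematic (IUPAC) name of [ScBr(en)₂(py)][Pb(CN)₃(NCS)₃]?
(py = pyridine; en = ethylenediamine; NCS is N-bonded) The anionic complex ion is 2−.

bromobis(ethylenediamine)(pyridine)scandium(III) tricyanotriisothiocyanatoplumbate(IV)

The complex anion is given as 2−; its ligand charges sum to -6, so Pb = +4.
A 1:1 salt means the cation carries the equal and opposite charge, 2+.
Cation: ligand charges sum to -1; for the ion to be 2+, Sc = +3.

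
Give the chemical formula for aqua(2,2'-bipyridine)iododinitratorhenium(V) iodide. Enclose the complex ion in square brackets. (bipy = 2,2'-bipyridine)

[Re(bipy)(H2O)I(NO3)2]I2

Ligands: 1 2,2'-bipyridine (bipy, neutral), 2 nitrato (NO3, -1), 1 aqua (H2O, neutral), 1 iodo (I, -1). Ligand charge sum = -3.
With Re in oxidation state +5, the complex ion is [Re...]^2+.
Charge balance with iodide (-1) requires 1 complex ion per 2 iodide.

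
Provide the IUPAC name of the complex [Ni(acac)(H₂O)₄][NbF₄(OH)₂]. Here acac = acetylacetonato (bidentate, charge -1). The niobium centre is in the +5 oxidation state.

Nb is given as +5; the anion's ligand charges sum to -6, so the complex anion is 1−.
A 1:1 salt means the cation carries the equal and opposite charge, 1+.
Cation: ligand charges sum to -1; for the ion to be 1+, Ni = +2.

(acetylacetonato)tetraaquanickel(II) tetrafluorodihydroxoniobate(V)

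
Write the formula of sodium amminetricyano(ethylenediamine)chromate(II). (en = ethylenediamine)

Ligands: 3 cyano (CN, -1), 1 ethylenediamine (en, neutral), 1 ammine (NH3, neutral). Ligand charge sum = -3.
Charge balance with sodium (+1) requires 1 complex ion per 1 sodium.

Na[Cr(CN)3(en)(NH3)]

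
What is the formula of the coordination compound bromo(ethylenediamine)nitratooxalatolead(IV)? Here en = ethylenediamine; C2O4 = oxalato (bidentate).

[PbBr(C2O4)(en)(NO3)]

Ligands: 1 ethylenediamine (en, neutral), 1 bromo (Br, -1), 1 oxalato (C2O4, -2), 1 nitrato (NO3, -1). Ligand charge sum = -4.
With Pb in oxidation state +4, the complex ion is [Pb...].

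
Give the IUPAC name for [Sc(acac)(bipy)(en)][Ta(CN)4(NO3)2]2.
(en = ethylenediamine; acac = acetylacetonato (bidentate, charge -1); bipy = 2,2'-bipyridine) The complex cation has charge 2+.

The complex cation is given as 2+; its ligand charges sum to -1, so Sc = +3.
With 2 anions per cation, each anion must be 2/2 = 1−.
Anion: ligand charges sum to -6; for the ion to be 1−, Ta = +5.

(acetylacetonato)(2,2'-bipyridine)(ethylenediamine)scandium(III) tetracyanodinitratotantalate(V)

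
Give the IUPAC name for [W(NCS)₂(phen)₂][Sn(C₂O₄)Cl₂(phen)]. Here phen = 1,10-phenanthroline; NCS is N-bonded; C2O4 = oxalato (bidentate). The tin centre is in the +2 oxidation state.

Sn is given as +2; the anion's ligand charges sum to -4, so the complex anion is 2−.
A 1:1 salt means the cation carries the equal and opposite charge, 2+.
Cation: ligand charges sum to -2; for the ion to be 2+, W = +4.

diisothiocyanatobis(1,10-phenanthroline)tungsten(IV) dichlorooxalato(1,10-phenanthroline)stannate(II)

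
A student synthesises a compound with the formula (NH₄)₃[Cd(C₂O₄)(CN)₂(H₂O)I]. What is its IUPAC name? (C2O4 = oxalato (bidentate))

ammonium aquadicyanoiodooxalatocadmate(II)

The 3 ammonium counter-ions carry a total charge of +3, so each complex ion is 3−.
Ligand charges: 1×iodo (-1 each), 1×oxalato (-2 each), 2×cyano (-1 each), 1×aqua (neutral); total -5. So Cd + (-5) = 3−, giving Cd = +2.
Ligands are named alphabetically: aqua before cyano before iodo before oxalato.
The complex ion is anionic, so cadmium takes the -ate form cadmate(II).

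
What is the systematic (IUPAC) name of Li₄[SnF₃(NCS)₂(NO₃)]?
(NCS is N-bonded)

The 4 lithium counter-ions carry a total charge of +4, so each complex ion is 4−.
Ligand charges: 2×isothiocyanato (-1 each), 3×fluoro (-1 each), 1×nitrato (-1 each); total -6. So Sn + (-6) = 4−, giving Sn = +2.
The complex ion is anionic, so tin takes the -ate form stannate(II).

lithium trifluorodiisothiocyanatonitratostannate(II)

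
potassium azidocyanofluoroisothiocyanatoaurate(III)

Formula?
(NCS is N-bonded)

K[Au(CN)F(N3)(NCS)]

Ligands: 1 isothiocyanato (NCS, -1), 1 fluoro (F, -1), 1 azido (N3, -1), 1 cyano (CN, -1). Ligand charge sum = -4.
With Au in oxidation state +3, the complex ion is [Au...]^1−.
Charge balance with potassium (+1) requires 1 complex ion per 1 potassium.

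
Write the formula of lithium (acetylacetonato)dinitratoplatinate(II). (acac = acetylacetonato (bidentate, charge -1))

Li[Pt(acac)(NO3)2]

Ligands: 2 nitrato (NO3, -1), 1 acetylacetonato (acac, -1). Ligand charge sum = -3.
Charge balance with lithium (+1) requires 1 complex ion per 1 lithium.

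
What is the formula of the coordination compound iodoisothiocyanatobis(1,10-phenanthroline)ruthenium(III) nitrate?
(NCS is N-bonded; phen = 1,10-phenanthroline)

[RuI(NCS)(phen)2]NO3

Ligands: 1 isothiocyanato (NCS, -1), 1 iodo (I, -1), 2 1,10-phenanthroline (phen, neutral). Ligand charge sum = -2.
With Ru in oxidation state +3, the complex ion is [Ru...]^1+.
Charge balance with nitrate (-1) requires 1 complex ion per 1 nitrate.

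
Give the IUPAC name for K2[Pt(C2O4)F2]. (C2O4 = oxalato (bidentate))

potassium difluorooxalatoplatinate(II)

The 2 potassium counter-ions carry a total charge of +2, so each complex ion is 2−.
Ligand charges: 1×oxalato (-2 each), 2×fluoro (-1 each); total -4. So Pt + (-4) = 2−, giving Pt = +2.
Ligands are named alphabetically: fluoro before oxalato.
The complex ion is anionic, so platinum takes the -ate form platinate(II).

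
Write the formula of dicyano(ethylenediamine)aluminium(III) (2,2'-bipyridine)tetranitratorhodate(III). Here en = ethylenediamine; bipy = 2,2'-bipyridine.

[Al(CN)2(en)][Rh(bipy)(NO3)4]

Cation [Al…]: ligand charges -2, Al(III) ⇒ ion charge 1+.
Anion [Rh…]: ligand charges -4, Rh(III) ⇒ ion charge 1−.
One 1+ cation balances one 1− anion.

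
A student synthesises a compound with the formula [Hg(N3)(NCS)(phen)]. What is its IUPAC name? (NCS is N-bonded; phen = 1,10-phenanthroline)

azidoisothiocyanato(1,10-phenanthroline)mercury(II)

There is no counter-ion, so the complex is neutral overall.
Ligand charges: 1×azido (-1 each), 1×isothiocyanato (-1 each), 1×1,10-phenanthroline (neutral); total -2. So Hg + (-2) = 0, giving Hg = +2.
Ligands are named alphabetically: azido before isothiocyanato before phenanthroline.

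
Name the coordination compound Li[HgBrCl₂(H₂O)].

The 1 lithium counter-ion carries a total charge of +1, so each complex ion is 1−.
Ligand charges: 2×chloro (-1 each), 1×bromo (-1 each), 1×aqua (neutral); total -3. So Hg + (-3) = 1−, giving Hg = +2.
The complex ion is anionic, so mercury takes the -ate form mercurate(II).

lithium aquabromodichloromercurate(II)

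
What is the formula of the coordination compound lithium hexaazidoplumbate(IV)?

Li2[Pb(N3)6]

Ligands: 6 azido (N3, -1). Ligand charge sum = -6.
With Pb in oxidation state +4, the complex ion is [Pb...]^2−.
Charge balance with lithium (+1) requires 1 complex ion per 2 lithium.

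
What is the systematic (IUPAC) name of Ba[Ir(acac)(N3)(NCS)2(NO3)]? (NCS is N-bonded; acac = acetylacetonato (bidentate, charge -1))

barium (acetylacetonato)azidodiisothiocyanatonitratoiridate(III)

The 1 barium counter-ion carries a total charge of +2, so each complex ion is 2−.
Ligand charges: 2×isothiocyanato (-1 each), 1×nitrato (-1 each), 1×acetylacetonato (-1 each), 1×azido (-1 each); total -5. So Ir + (-5) = 2−, giving Ir = +3.
Ligands are named alphabetically: acetylacetonato before azido before isothiocyanato before nitrato.
The complex ion is anionic, so iridium takes the -ate form iridate(III).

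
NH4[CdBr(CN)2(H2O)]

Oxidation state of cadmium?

1 ammonium outside the brackets (+1 each) → the complex ion is 1−.
Ligand charges: 2×CN = -2; 1×H2O neutral; 1×Br = -1; sum -3.
Cd + (-3) = 1− ⇒ Cd is +2.

+2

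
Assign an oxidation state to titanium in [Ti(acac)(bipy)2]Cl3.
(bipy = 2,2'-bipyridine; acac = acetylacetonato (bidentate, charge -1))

+4

3 chloride outside the brackets (-1 each) → the complex ion is 3+.
Ligand charges: 2×bipy neutral; 1×acac = -1; sum -1.
Ti + (-1) = 3+ ⇒ Ti is +4.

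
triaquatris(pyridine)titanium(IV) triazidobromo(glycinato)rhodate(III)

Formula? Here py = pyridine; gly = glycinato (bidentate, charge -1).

[Ti(H2O)3(py)3][RhBr(gly)(N3)3]2

Cation [Ti…]: ligand charges 0, Ti(IV) ⇒ ion charge 4+.
Anion [Rh…]: ligand charges -5, Rh(III) ⇒ ion charge 2−.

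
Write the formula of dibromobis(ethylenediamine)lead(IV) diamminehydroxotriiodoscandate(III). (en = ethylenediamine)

[PbBr2(en)2][ScI3(NH3)2(OH)]2

Cation [Pb…]: ligand charges -2, Pb(IV) ⇒ ion charge 2+.
Anion [Sc…]: ligand charges -4, Sc(III) ⇒ ion charge 1−.
One 2+ cation requires 2 of the 1− anion.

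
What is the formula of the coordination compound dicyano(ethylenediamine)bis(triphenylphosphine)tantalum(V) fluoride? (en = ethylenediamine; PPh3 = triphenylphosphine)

Ligands: 1 ethylenediamine (en, neutral), 2 cyano (CN, -1), 2 triphenylphosphine (PPh3, neutral). Ligand charge sum = -2.
With Ta in oxidation state +5, the complex ion is [Ta...]^3+.
Charge balance with fluoride (-1) requires 1 complex ion per 3 fluoride.

[Ta(CN)2(en)(PPh3)2]F3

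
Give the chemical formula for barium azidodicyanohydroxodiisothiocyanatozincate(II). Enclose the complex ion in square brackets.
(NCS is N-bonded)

Ligands: 1 azido (N3, -1), 1 hydroxo (OH, -1), 2 cyano (CN, -1), 2 isothiocyanato (NCS, -1). Ligand charge sum = -6.
With Zn in oxidation state +2, the complex ion is [Zn...]^4−.
Charge balance with barium (+2) requires 1 complex ion per 2 barium.

Ba2[Zn(CN)2(N3)(NCS)2(OH)]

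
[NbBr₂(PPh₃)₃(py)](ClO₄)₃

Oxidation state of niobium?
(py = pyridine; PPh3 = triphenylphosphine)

+5

3 perchlorate outside the brackets (-1 each) → the complex ion is 3+.
Ligand charges: 1×py neutral; 2×Br = -2; 3×PPh3 neutral; sum -2.
Nb + (-2) = 3+ ⇒ Nb is +5.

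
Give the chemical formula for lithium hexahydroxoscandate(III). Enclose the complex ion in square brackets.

Li3[Sc(OH)6]

Ligands: 6 hydroxo (OH, -1). Ligand charge sum = -6.
Charge balance with lithium (+1) requires 1 complex ion per 3 lithium.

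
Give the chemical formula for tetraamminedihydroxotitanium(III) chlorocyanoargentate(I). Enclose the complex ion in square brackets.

[Ti(NH3)4(OH)2][AgCl(CN)]

Cation [Ti…]: ligand charges -2, Ti(III) ⇒ ion charge 1+.
Anion [Ag…]: ligand charges -2, Ag(I) ⇒ ion charge 1−.
One 1+ cation balances one 1− anion.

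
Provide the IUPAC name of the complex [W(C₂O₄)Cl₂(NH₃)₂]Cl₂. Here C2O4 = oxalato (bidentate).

diamminedichlorooxalatotungsten(VI) chloride

The 2 chloride counter-ions carry a total charge of -2, so each complex ion is 2+.
Ligand charges: 2×ammine (neutral), 2×chloro (-1 each), 1×oxalato (-2 each); total -4. So W + (-4) = 2+, giving W = +6.
Ligands are named alphabetically: ammine before chloro before oxalato.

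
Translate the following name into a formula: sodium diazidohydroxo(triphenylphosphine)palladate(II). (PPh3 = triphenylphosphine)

Na[Pd(N3)2(OH)(PPh3)]

Ligands: 1 hydroxo (OH, -1), 2 azido (N3, -1), 1 triphenylphosphine (PPh3, neutral). Ligand charge sum = -3.
With Pd in oxidation state +2, the complex ion is [Pd...]^1−.
Charge balance with sodium (+1) requires 1 complex ion per 1 sodium.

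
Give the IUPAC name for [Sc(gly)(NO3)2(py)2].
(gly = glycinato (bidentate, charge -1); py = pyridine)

There is no counter-ion, so the complex is neutral overall.
Ligand charges: 1×glycinato (-1 each), 2×pyridine (neutral), 2×nitrato (-1 each); total -3. So Sc + (-3) = 0, giving Sc = +3.
Ligands are named alphabetically: glycinato before nitrato before pyridine.

(glycinato)dinitratobis(pyridine)scandium(III)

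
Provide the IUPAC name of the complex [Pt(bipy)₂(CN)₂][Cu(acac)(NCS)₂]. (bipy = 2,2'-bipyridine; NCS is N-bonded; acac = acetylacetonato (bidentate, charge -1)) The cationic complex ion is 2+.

bis(2,2'-bipyridine)dicyanoplatinum(IV) (acetylacetonato)diisothiocyanatocuprate(I)

Both ions are complex: the cation is named first with the plain metal name, the anion second with the -ate form; each ion's ligands are alphabetised independently.
The complex cation is given as 2+; its ligand charges sum to -2, so Pt = +4.
A 1:1 salt means the anion carries the equal and opposite charge, 2−.
Anion: ligand charges sum to -3; for the ion to be 2−, Cu = +1.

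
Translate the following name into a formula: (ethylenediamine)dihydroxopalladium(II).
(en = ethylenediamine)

Ligands: 1 ethylenediamine (en, neutral), 2 hydroxo (OH, -1). Ligand charge sum = -2.
With Pd in oxidation state +2, the complex ion is [Pd...].

[Pd(en)(OH)2]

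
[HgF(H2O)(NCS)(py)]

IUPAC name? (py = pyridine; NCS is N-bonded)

There is no counter-ion, so the complex is neutral overall.
Ligand charges: 1×aqua (neutral), 1×fluoro (-1 each), 1×pyridine (neutral), 1×isothiocyanato (-1 each); total -2. So Hg + (-2) = 0, giving Hg = +2.
Ligands are named alphabetically: aqua before fluoro before isothiocyanato before pyridine.

aquafluoroisothiocyanato(pyridine)mercury(II)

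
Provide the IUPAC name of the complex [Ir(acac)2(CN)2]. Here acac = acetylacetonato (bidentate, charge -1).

bis(acetylacetonato)dicyanoiridium(IV)

There is no counter-ion, so the complex is neutral overall.
Ligand charges: 2×cyano (-1 each), 2×acetylacetonato (-1 each); total -4. So Ir + (-4) = 0, giving Ir = +4.
Ligands are named alphabetically: acetylacetonato before cyano.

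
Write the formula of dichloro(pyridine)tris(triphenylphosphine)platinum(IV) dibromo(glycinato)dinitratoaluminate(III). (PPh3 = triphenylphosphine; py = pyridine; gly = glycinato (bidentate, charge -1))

Cation [Pt…]: ligand charges -2, Pt(IV) ⇒ ion charge 2+.
Anion [Al…]: ligand charges -5, Al(III) ⇒ ion charge 2−.
One 2+ cation balances one 2− anion.

[PtCl2(PPh3)3(py)][AlBr2(gly)(NO3)2]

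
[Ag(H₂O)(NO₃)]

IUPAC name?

aquanitratosilver(I)

There is no counter-ion, so the complex is neutral overall.
Ligand charges: 1×aqua (neutral), 1×nitrato (-1 each); total -1. So Ag + (-1) = 0, giving Ag = +1.
Ligands are named alphabetically: aqua before nitrato.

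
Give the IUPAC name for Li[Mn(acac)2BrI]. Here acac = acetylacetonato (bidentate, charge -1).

The 1 lithium counter-ion carries a total charge of +1, so each complex ion is 1−.
Ligand charges: 2×acetylacetonato (-1 each), 1×bromo (-1 each), 1×iodo (-1 each); total -4. So Mn + (-4) = 1−, giving Mn = +3.
Ligands are named alphabetically: acetylacetonato before bromo before iodo.
The complex ion is anionic, so manganese takes the -ate form manganate(III).

lithium bis(acetylacetonato)bromoiodomanganate(III)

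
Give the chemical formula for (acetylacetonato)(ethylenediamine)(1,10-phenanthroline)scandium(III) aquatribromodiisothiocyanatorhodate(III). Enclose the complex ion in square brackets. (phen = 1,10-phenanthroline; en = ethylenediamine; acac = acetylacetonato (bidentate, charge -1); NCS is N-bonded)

[Sc(acac)(en)(phen)][RhBr3(H2O)(NCS)2]

Cation [Sc…]: ligand charges -1, Sc(III) ⇒ ion charge 2+.
Anion [Rh…]: ligand charges -5, Rh(III) ⇒ ion charge 2−.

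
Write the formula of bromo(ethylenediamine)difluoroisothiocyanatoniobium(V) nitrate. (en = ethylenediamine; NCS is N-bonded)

Ligands: 1 bromo (Br, -1), 1 ethylenediamine (en, neutral), 1 isothiocyanato (NCS, -1), 2 fluoro (F, -1). Ligand charge sum = -4.
With Nb in oxidation state +5, the complex ion is [Nb...]^1+.
Charge balance with nitrate (-1) requires 1 complex ion per 1 nitrate.

[NbBr(en)F2(NCS)]NO3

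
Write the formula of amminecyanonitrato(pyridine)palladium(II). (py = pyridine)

[Pd(CN)(NH3)(NO3)(py)]

Ligands: 1 pyridine (py, neutral), 1 cyano (CN, -1), 1 ammine (NH3, neutral), 1 nitrato (NO3, -1). Ligand charge sum = -2.
With Pd in oxidation state +2, the complex ion is [Pd...].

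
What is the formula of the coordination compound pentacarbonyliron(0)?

[Fe(CO)5]

Ligands: 5 carbonyl (CO, neutral). Ligand charge sum = 0.
With Fe in oxidation state 0, the complex ion is [Fe...].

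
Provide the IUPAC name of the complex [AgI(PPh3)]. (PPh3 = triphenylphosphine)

iodo(triphenylphosphine)silver(I)

There is no counter-ion, so the complex is neutral overall.
Ligand charges: 1×triphenylphosphine (neutral), 1×iodo (-1 each); total -1. So Ag + (-1) = 0, giving Ag = +1.
Ligands are named alphabetically: iodo before triphenylphosphine.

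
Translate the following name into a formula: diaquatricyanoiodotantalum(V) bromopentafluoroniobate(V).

Cation [Ta…]: ligand charges -4, Ta(V) ⇒ ion charge 1+.
Anion [Nb…]: ligand charges -6, Nb(V) ⇒ ion charge 1−.
One 1+ cation balances one 1− anion.

[Ta(CN)3(H2O)2I][NbBrF5]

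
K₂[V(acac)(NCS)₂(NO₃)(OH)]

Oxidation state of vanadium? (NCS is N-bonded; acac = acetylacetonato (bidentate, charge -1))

2 potassium outside the brackets (+1 each) → the complex ion is 2−.
Ligand charges: 1×NO3 = -1; 2×NCS = -2; 1×acac = -1; 1×OH = -1; sum -5.
V + (-5) = 2− ⇒ V is +3.

+3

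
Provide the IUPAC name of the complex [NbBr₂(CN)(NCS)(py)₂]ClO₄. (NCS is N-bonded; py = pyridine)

dibromocyanoisothiocyanatobis(pyridine)niobium(V) perchlorate

The 1 perchlorate counter-ion carries a total charge of -1, so each complex ion is 1+.
Ligand charges: 2×bromo (-1 each), 1×isothiocyanato (-1 each), 1×cyano (-1 each), 2×pyridine (neutral); total -4. So Nb + (-4) = 1+, giving Nb = +5.
Ligands are named alphabetically: bromo before cyano before isothiocyanato before pyridine.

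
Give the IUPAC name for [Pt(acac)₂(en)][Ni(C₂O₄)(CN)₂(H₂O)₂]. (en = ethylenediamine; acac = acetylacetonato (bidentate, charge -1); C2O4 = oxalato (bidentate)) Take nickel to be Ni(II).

Ni is given as +2; the anion's ligand charges sum to -4, so the complex anion is 2−.
A 1:1 salt means the cation carries the equal and opposite charge, 2+.
Cation: ligand charges sum to -2; for the ion to be 2+, Pt = +4.

bis(acetylacetonato)(ethylenediamine)platinum(IV) diaquadicyanooxalatonickelate(II)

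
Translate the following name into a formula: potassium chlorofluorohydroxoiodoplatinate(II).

Ligands: 1 hydroxo (OH, -1), 1 chloro (Cl, -1), 1 fluoro (F, -1), 1 iodo (I, -1). Ligand charge sum = -4.
With Pt in oxidation state +2, the complex ion is [Pt...]^2−.
Charge balance with potassium (+1) requires 1 complex ion per 2 potassium.

K2[PtClFI(OH)]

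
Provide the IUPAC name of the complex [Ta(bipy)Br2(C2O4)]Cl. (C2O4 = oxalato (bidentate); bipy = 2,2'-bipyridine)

The 1 chloride counter-ion carries a total charge of -1, so each complex ion is 1+.
Ligand charges: 1×oxalato (-2 each), 1×2,2'-bipyridine (neutral), 2×bromo (-1 each); total -4. So Ta + (-4) = 1+, giving Ta = +5.
Ligands are named alphabetically: bipyridine before bromo before oxalato.

(2,2'-bipyridine)dibromooxalatotantalum(V) chloride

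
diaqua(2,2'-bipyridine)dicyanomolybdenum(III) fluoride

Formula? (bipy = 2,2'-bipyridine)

Ligands: 2 cyano (CN, -1), 2 aqua (H2O, neutral), 1 2,2'-bipyridine (bipy, neutral). Ligand charge sum = -2.
Charge balance with fluoride (-1) requires 1 complex ion per 1 fluoride.

[Mo(bipy)(CN)2(H2O)2]F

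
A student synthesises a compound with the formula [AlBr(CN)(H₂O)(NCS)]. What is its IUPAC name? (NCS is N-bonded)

There is no counter-ion, so the complex is neutral overall.
Ligand charges: 1×bromo (-1 each), 1×aqua (neutral), 1×cyano (-1 each), 1×isothiocyanato (-1 each); total -3. So Al + (-3) = 0, giving Al = +3.
Ligands are named alphabetically: aqua before bromo before cyano before isothiocyanato.

aquabromocyanoisothiocyanatoaluminium(III)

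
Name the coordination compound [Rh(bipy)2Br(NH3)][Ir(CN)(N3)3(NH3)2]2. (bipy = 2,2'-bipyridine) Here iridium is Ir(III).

amminebis(2,2'-bipyridine)bromorhodium(III) diamminetriazidocyanoiridate(III)

Ir is given as +3; the anion's ligand charges sum to -4, so the complex anion is 1−.
With 2 anions per cation, the cation must be 2×1 = 2+.
Cation: ligand charges sum to -1; for the ion to be 2+, Rh = +3.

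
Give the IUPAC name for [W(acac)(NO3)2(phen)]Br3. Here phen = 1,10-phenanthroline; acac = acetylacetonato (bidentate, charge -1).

The 3 bromide counter-ions carry a total charge of -3, so each complex ion is 3+.
Ligand charges: 1×1,10-phenanthroline (neutral), 1×acetylacetonato (-1 each), 2×nitrato (-1 each); total -3. So W + (-3) = 3+, giving W = +6.
Ligands are named alphabetically: acetylacetonato before nitrato before phenanthroline.

(acetylacetonato)dinitrato(1,10-phenanthroline)tungsten(VI) bromide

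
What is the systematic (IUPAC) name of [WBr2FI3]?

dibromofluorotriiodotungsten(VI)

There is no counter-ion, so the complex is neutral overall.
Ligand charges: 3×iodo (-1 each), 2×bromo (-1 each), 1×fluoro (-1 each); total -6. So W + (-6) = 0, giving W = +6.
Ligands are named alphabetically: bromo before fluoro before iodo.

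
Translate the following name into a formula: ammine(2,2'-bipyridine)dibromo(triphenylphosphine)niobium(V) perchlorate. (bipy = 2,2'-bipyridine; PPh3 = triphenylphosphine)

[Nb(bipy)Br2(NH3)(PPh3)](ClO4)3

Ligands: 1 2,2'-bipyridine (bipy, neutral), 2 bromo (Br, -1), 1 ammine (NH3, neutral), 1 triphenylphosphine (PPh3, neutral). Ligand charge sum = -2.
With Nb in oxidation state +5, the complex ion is [Nb...]^3+.
Charge balance with perchlorate (-1) requires 1 complex ion per 3 perchlorate.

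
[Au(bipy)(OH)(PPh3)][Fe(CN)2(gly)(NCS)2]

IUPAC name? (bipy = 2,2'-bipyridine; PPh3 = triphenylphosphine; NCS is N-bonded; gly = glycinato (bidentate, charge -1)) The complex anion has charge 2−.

The complex anion is given as 2−; its ligand charges sum to -5, so Fe = +3.
A 1:1 salt means the cation carries the equal and opposite charge, 2+.
Cation: ligand charges sum to -1; for the ion to be 2+, Au = +3.

(2,2'-bipyridine)hydroxo(triphenylphosphine)gold(III) dicyano(glycinato)diisothiocyanatoferrate(III)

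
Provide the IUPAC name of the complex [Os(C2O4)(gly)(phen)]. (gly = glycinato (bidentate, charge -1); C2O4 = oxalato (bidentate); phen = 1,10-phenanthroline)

(glycinato)oxalato(1,10-phenanthroline)osmium(III)

There is no counter-ion, so the complex is neutral overall.
Ligand charges: 1×glycinato (-1 each), 1×oxalato (-2 each), 1×1,10-phenanthroline (neutral); total -3. So Os + (-3) = 0, giving Os = +3.
Ligands are named alphabetically: glycinato before oxalato before phenanthroline.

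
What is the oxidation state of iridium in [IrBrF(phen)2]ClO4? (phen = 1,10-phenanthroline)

+3

1 perchlorate outside the brackets (-1 each) → the complex ion is 1+.
Ligand charges: 1×Br = -1; 1×F = -1; 2×phen neutral; sum -2.
Ir + (-2) = 1+ ⇒ Ir is +3.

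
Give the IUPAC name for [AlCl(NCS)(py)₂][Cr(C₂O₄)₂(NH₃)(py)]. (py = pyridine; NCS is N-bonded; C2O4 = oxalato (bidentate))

Both ions are complex: the cation is named first with the plain metal name, the anion second with the -ate form; each ion's ligands are alphabetised independently.
Aluminium is always +3 in its complexes; the cation's ligand charges sum to -2, so the complex cation is 1+.
A 1:1 salt means the anion carries the equal and opposite charge, 1−.
Anion: ligand charges sum to -4; for the ion to be 1−, Cr = +3.

chloroisothiocyanatobis(pyridine)aluminium(III) amminedioxalato(pyridine)chromate(III)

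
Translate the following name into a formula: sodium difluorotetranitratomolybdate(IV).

Na2[MoF2(NO3)4]

Ligands: 2 fluoro (F, -1), 4 nitrato (NO3, -1). Ligand charge sum = -6.
With Mo in oxidation state +4, the complex ion is [Mo...]^2−.
Charge balance with sodium (+1) requires 1 complex ion per 2 sodium.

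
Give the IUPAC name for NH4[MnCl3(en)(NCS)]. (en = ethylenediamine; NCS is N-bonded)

The 1 ammonium counter-ion carries a total charge of +1, so each complex ion is 1−.
Ligand charges: 1×ethylenediamine (neutral), 1×isothiocyanato (-1 each), 3×chloro (-1 each); total -4. So Mn + (-4) = 1−, giving Mn = +3.
The complex ion is anionic, so manganese takes the -ate form manganate(III).

ammonium trichloro(ethylenediamine)isothiocyanatomanganate(III)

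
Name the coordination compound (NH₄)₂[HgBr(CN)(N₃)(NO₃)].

ammonium azidobromocyanonitratomercurate(II)

The 2 ammonium counter-ions carry a total charge of +2, so each complex ion is 2−.
Ligand charges: 1×azido (-1 each), 1×cyano (-1 each), 1×nitrato (-1 each), 1×bromo (-1 each); total -4. So Hg + (-4) = 2−, giving Hg = +2.
Ligands are named alphabetically: azido before bromo before cyano before nitrato.
The complex ion is anionic, so mercury takes the -ate form mercurate(II).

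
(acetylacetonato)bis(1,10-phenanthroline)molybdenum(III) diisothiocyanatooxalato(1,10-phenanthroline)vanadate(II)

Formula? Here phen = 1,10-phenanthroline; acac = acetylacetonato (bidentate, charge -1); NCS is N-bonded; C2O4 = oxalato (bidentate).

Cation [Mo…]: ligand charges -1, Mo(III) ⇒ ion charge 2+.
Anion [V…]: ligand charges -4, V(II) ⇒ ion charge 2−.
One 2+ cation balances one 2− anion.

[Mo(acac)(phen)2][V(C2O4)(NCS)2(phen)]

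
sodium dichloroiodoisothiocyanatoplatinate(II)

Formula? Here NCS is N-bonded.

Na2[PtCl2I(NCS)]

Ligands: 2 chloro (Cl, -1), 1 iodo (I, -1), 1 isothiocyanato (NCS, -1). Ligand charge sum = -4.
With Pt in oxidation state +2, the complex ion is [Pt...]^2−.
Charge balance with sodium (+1) requires 1 complex ion per 2 sodium.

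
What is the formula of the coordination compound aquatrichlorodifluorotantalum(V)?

[TaCl3F2(H2O)]

Ligands: 1 aqua (H2O, neutral), 3 chloro (Cl, -1), 2 fluoro (F, -1). Ligand charge sum = -5.
With Ta in oxidation state +5, the complex ion is [Ta...].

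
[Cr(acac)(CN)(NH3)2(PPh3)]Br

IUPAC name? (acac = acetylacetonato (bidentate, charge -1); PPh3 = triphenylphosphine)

(acetylacetonato)diamminecyano(triphenylphosphine)chromium(III) bromide

The 1 bromide counter-ion carries a total charge of -1, so each complex ion is 1+.
Ligand charges: 1×acetylacetonato (-1 each), 1×triphenylphosphine (neutral), 2×ammine (neutral), 1×cyano (-1 each); total -2. So Cr + (-2) = 1+, giving Cr = +3.
Ligands are named alphabetically: acetylacetonato before ammine before cyano before triphenylphosphine.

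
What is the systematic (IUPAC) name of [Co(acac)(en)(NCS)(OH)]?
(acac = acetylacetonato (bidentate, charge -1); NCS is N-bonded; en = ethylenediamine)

There is no counter-ion, so the complex is neutral overall.
Ligand charges: 1×acetylacetonato (-1 each), 1×isothiocyanato (-1 each), 1×hydroxo (-1 each), 1×ethylenediamine (neutral); total -3. So Co + (-3) = 0, giving Co = +3.
Ligands are named alphabetically: acetylacetonato before ethylenediamine before hydroxo before isothiocyanato.

(acetylacetonato)(ethylenediamine)hydroxoisothiocyanatocobalt(III)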